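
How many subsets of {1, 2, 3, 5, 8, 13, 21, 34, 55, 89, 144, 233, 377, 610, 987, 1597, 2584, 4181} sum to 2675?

Each representation comes from the Zeckendorf form by replacing some F_k with F_{k−1} + F_{k−2} where possible.
2675 = 2584+89+2 = 2584+55+34+2 = 1597+987+89+2 = 2584+55+21+13+2 = … (12 more), for 16 in all.

16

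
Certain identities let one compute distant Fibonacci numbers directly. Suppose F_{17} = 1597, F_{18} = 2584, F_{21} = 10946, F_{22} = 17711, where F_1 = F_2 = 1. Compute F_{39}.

63245986

By the addition formula F_{m+n} = F_m F_{n+1} + F_{m−1} F_n with m=22, n=17: F_{39} = 17711·2584 + 10946·1597 = 45765224 + 17480762 = 63245986.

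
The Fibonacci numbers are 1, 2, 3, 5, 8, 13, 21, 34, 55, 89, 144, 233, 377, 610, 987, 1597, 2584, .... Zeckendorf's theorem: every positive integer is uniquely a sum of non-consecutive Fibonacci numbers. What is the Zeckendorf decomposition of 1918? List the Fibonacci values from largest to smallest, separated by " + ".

1918: greatest Fibonacci not exceeding it is 1597, leaving 321
321: greatest Fibonacci not exceeding it is 233, leaving 88
88: greatest Fibonacci not exceeding it is 55, leaving 33
33: greatest Fibonacci not exceeding it is 21, leaving 12
12: greatest Fibonacci not exceeding it is 8, leaving 4
4: greatest Fibonacci not exceeding it is 3, leaving 1
1: greatest Fibonacci not exceeding it is 1, leaving 0
So 1918 = 1597 + 233 + 55 + 21 + 8 + 3 + 1, with no two terms consecutive in the sequence.

1597 + 233 + 55 + 21 + 8 + 3 + 1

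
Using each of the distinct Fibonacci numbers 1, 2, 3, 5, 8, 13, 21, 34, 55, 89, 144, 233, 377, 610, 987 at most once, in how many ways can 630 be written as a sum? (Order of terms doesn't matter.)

Each representation comes from the Zeckendorf form by replacing some F_k with F_{k−1} + F_{k−2} where possible.
630 = 610+13+5+2 = 377+233+13+5+2 = 377+144+89+13+5+2 = 377+144+55+34+13+5+2 — 4 representations.

4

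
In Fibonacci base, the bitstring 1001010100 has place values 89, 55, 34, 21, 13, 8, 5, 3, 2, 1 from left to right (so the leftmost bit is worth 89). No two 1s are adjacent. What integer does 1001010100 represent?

Summing the place values of the 1 bits: 89 + 21 + 8 + 3 = 121.

121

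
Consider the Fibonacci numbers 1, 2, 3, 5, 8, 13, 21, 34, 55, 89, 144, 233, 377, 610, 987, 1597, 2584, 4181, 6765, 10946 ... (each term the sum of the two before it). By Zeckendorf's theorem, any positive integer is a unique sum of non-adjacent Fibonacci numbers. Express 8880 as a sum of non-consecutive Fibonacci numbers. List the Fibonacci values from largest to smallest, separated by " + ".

6765 ≤ 8880 < 10946, so take 6765; remainder 2115
1597 ≤ 2115 < 2584, so take 1597; remainder 518
377 ≤ 518 < 610, so take 377; remainder 141
89 ≤ 141 < 144, so take 89; remainder 52
34 ≤ 52 < 55, so take 34; remainder 18
13 ≤ 18 < 21, so take 13; remainder 5
5 ≤ 5 < 8, so take 5; remainder 0
So 8880 = 6765 + 1597 + 377 + 89 + 34 + 13 + 5, with no two terms consecutive in the sequence.

6765 + 1597 + 377 + 89 + 34 + 13 + 5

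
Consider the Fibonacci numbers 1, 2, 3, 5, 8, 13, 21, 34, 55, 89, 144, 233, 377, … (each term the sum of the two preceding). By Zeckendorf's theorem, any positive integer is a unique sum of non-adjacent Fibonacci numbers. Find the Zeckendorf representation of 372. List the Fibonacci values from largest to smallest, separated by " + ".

372: greatest Fibonacci not exceeding it is 233, leaving 139
139: greatest Fibonacci not exceeding it is 89, leaving 50
50: greatest Fibonacci not exceeding it is 34, leaving 16
16: greatest Fibonacci not exceeding it is 13, leaving 3
3: greatest Fibonacci not exceeding it is 3, leaving 0
So 372 = 233 + 89 + 34 + 13 + 3, with no two terms consecutive in the sequence.

233 + 89 + 34 + 13 + 3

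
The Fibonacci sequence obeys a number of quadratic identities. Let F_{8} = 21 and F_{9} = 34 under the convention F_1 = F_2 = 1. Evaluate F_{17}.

1597

By F_{2k+1} = F_k² + F_{k+1}²: F_{17} = 21² + 34² = 441 + 1156 = 1597.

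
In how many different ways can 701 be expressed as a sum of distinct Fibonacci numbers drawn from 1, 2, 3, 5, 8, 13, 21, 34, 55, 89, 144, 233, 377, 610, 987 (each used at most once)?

Starting from the Zeckendorf form and repeatedly splitting a term F_k into F_{k−1} + F_{k−2} (when neither is already used) reaches every representation.
701 = 610+89+2 = 610+55+34+2 = 377+233+89+2 = … (8 more), for 11 in all.

11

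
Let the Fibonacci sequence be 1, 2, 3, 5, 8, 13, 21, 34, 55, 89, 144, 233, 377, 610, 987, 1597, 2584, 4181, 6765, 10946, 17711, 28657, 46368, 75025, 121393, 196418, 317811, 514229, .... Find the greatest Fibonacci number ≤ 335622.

317811 ≤ 335622 < 514229, so the largest Fibonacci number not exceeding 335622 is 317811.

317811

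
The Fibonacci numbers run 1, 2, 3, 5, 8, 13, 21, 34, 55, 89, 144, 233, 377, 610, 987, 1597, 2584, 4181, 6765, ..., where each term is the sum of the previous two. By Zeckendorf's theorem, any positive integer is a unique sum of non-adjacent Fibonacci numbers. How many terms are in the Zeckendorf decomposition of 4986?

7

Greedily peel off the largest Fibonacci term at each step:
4986 − 4181 = 805
805 − 610 = 195
195 − 144 = 51
51 − 34 = 17
17 − 13 = 4
4 − 3 = 1
1 − 1 = 0
4986 = 4181 + 610 + 144 + 34 + 13 + 3 + 1, which has 7 terms.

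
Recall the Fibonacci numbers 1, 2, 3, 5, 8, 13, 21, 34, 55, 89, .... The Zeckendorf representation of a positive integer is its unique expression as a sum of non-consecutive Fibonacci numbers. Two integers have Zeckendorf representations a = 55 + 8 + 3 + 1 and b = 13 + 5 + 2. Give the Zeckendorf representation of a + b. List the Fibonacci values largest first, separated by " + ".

55 + 21 + 8 + 3

The two numbers are 67 and 20, so their sum is 87.
Greedy algorithm:
subtract 55 from 87: 32 remains
subtract 21 from 32: 11 remains
subtract 8 from 11: 3 remains
subtract 3 from 3: 0 remains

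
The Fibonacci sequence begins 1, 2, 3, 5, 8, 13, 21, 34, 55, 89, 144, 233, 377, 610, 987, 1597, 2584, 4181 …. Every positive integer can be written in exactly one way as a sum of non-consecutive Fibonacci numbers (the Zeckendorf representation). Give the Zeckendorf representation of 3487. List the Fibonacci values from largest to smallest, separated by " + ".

2584 + 610 + 233 + 55 + 5

Repeatedly subtract the largest Fibonacci number that fits:
3487 − 2584 = 903
903 − 610 = 293
293 − 233 = 60
60 − 55 = 5
5 − 5 = 0
So 3487 = 2584 + 610 + 233 + 55 + 5, with no two terms consecutive in the sequence.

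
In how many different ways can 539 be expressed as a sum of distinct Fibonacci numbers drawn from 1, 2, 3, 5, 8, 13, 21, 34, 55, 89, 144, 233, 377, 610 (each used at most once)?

Starting from the Zeckendorf form and repeatedly splitting a term F_k into F_{k−1} + F_{k−2} (when neither is already used) reaches every representation.
539 = 377+144+13+5 = 377+144+13+3+2 = 377+89+55+13+5 = … (12 more), for 15 in all.

15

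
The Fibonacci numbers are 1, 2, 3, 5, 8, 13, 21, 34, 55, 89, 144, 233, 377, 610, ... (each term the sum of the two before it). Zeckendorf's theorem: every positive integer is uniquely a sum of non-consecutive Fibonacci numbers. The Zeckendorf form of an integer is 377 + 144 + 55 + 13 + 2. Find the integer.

591

377 + 144 + 55 + 13 + 2 = 591.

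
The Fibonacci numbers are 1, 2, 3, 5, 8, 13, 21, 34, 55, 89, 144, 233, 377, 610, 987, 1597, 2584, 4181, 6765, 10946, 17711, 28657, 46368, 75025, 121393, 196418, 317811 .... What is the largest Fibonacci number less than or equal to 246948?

196418 ≤ 246948 < 317811, so the largest Fibonacci number not exceeding 246948 is 196418.

196418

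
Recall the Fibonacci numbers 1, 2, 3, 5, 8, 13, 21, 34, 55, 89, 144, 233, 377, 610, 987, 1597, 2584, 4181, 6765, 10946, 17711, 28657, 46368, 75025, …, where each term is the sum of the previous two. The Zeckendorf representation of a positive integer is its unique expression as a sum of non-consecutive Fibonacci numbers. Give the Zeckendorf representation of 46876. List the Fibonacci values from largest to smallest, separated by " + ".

Greedily peel off the largest Fibonacci term at each step:
46368 ≤ 46876 < 75025, so take 46368; remainder 508
377 ≤ 508 < 610, so take 377; remainder 131
89 ≤ 131 < 144, so take 89; remainder 42
34 ≤ 42 < 55, so take 34; remainder 8
8 ≤ 8 < 13, so take 8; remainder 0
So 46876 = 46368 + 377 + 89 + 34 + 8, with no two terms consecutive in the sequence.

46368 + 377 + 89 + 34 + 8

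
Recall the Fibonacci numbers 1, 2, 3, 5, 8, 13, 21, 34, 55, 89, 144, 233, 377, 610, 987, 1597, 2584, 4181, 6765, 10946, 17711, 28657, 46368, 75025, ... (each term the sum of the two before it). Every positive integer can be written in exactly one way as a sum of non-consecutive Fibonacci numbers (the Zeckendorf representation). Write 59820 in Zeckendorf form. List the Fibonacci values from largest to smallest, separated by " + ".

46368 + 10946 + 1597 + 610 + 233 + 55 + 8 + 3

Greedy algorithm:
largest Fibonacci ≤ 59820 is 46368; 59820 − 46368 = 13452
largest Fibonacci ≤ 13452 is 10946; 13452 − 10946 = 2506
largest Fibonacci ≤ 2506 is 1597; 2506 − 1597 = 909
largest Fibonacci ≤ 909 is 610; 909 − 610 = 299
largest Fibonacci ≤ 299 is 233; 299 − 233 = 66
largest Fibonacci ≤ 66 is 55; 66 − 55 = 11
largest Fibonacci ≤ 11 is 8; 11 − 8 = 3
largest Fibonacci ≤ 3 is 3; 3 − 3 = 0
So 59820 = 46368 + 10946 + 1597 + 610 + 233 + 55 + 8 + 3, with no two terms consecutive in the sequence.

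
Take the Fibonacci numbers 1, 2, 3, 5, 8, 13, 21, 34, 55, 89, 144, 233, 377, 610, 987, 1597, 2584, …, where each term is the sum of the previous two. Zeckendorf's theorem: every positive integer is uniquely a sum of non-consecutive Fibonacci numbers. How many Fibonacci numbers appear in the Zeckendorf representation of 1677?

5

1677 − 1597 = 80
80 − 55 = 25
25 − 21 = 4
4 − 3 = 1
1 − 1 = 0
1677 = 1597 + 55 + 21 + 3 + 1, which has 5 terms.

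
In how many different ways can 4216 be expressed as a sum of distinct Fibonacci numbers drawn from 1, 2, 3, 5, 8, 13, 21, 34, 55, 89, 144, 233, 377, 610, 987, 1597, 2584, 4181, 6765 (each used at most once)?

23

4216 = 4181+34+1 = 4181+21+13+1 = 2584+1597+34+1 = … (20 more), for 23 in all.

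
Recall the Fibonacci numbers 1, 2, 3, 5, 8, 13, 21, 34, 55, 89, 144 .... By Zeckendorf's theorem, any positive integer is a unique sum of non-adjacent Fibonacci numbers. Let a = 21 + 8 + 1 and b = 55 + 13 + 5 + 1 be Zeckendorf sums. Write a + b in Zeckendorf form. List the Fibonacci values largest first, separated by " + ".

The two numbers are 30 and 74, so their sum is 104.
Repeatedly subtract the largest Fibonacci number that fits:
89 ≤ 104 < 144, so take 89; remainder 15
13 ≤ 15 < 21, so take 13; remainder 2
2 ≤ 2 < 3, so take 2; remainder 0

89 + 13 + 2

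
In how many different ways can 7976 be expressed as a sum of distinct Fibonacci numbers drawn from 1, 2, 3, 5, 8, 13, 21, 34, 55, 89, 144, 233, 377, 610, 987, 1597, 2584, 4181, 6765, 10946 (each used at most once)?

23

7976 = 6765+987+144+55+21+3+1 = 6765+987+144+55+13+8+3+1 = 6765+610+377+144+55+21+3+1 = … (20 more), for 23 in all.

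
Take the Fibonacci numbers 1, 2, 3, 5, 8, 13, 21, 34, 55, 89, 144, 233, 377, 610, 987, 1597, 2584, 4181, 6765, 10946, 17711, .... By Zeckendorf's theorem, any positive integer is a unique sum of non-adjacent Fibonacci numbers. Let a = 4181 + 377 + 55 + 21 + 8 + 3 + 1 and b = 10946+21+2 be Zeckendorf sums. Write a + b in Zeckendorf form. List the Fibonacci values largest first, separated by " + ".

The two numbers are 4646 and 10969, so their sum is 15615.
Repeatedly subtract the largest Fibonacci number that fits:
15615 − 10946 = 4669
4669 − 4181 = 488
488 − 377 = 111
111 − 89 = 22
22 − 21 = 1
1 − 1 = 0

10946 + 4181 + 377 + 89 + 21 + 1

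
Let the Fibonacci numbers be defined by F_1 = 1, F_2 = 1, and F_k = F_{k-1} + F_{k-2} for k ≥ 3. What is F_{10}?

55

Iterating the recurrence up to F_{4} = 3 and F_{3} = 2:
F_{5} = F_{4} + F_{3} = 3 + 2 = 5
F_{6} = F_{5} + F_{4} = 5 + 3 = 8
F_{7} = F_{6} + F_{5} = 8 + 5 = 13
F_{8} = F_{7} + F_{6} = 13 + 8 = 21
F_{9} = F_{8} + F_{7} = 21 + 13 = 34
F_{10} = F_{9} + F_{8} = 34 + 21 = 55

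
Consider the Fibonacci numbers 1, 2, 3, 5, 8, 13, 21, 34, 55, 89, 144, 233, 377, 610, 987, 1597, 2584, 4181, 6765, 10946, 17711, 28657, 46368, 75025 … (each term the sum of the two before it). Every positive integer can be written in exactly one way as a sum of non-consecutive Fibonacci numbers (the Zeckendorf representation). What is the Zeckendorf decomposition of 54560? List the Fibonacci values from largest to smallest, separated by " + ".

46368 + 6765 + 987 + 377 + 55 + 8

Greedy algorithm:
subtract 46368 from 54560: 8192 remains
subtract 6765 from 8192: 1427 remains
subtract 987 from 1427: 440 remains
subtract 377 from 440: 63 remains
subtract 55 from 63: 8 remains
subtract 8 from 8: 0 remains
So 54560 = 46368 + 6765 + 987 + 377 + 55 + 8, with no two terms consecutive in the sequence.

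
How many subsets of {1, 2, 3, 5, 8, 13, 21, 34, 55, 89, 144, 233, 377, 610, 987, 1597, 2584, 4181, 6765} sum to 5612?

Starting from the Zeckendorf form and repeatedly splitting a term F_k into F_{k−1} + F_{k−2} (when neither is already used) reaches every representation.
5612 = 4181+987+377+55+8+3+1 = 4181+987+377+34+21+8+3+1 = 4181+987+233+144+55+8+3+1 = 2584+1597+987+377+55+8+3+1 = … (12 more), for 16 in all.

16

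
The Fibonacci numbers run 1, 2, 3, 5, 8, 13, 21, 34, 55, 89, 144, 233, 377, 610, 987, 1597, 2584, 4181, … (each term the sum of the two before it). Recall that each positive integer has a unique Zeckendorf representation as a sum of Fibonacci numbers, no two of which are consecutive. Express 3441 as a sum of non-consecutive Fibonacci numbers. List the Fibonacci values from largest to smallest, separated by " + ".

Greedy algorithm:
2584 ≤ 3441 < 4181, so take 2584; remainder 857
610 ≤ 857 < 987, so take 610; remainder 247
233 ≤ 247 < 377, so take 233; remainder 14
13 ≤ 14 < 21, so take 13; remainder 1
1 ≤ 1 < 2, so take 1; remainder 0
So 3441 = 2584 + 610 + 233 + 13 + 1, with no two terms consecutive in the sequence.

2584 + 610 + 233 + 13 + 1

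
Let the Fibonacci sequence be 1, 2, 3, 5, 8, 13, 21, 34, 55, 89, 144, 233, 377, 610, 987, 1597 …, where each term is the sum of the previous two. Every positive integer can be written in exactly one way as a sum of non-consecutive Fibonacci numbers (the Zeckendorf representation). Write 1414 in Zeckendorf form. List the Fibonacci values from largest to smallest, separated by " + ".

987 + 377 + 34 + 13 + 3

Repeatedly subtract the largest Fibonacci number that fits:
987 ≤ 1414 < 1597, so take 987; remainder 427
377 ≤ 427 < 610, so take 377; remainder 50
34 ≤ 50 < 55, so take 34; remainder 16
13 ≤ 16 < 21, so take 13; remainder 3
3 ≤ 3 < 5, so take 3; remainder 0
So 1414 = 987 + 377 + 34 + 13 + 3, with no two terms consecutive in the sequence.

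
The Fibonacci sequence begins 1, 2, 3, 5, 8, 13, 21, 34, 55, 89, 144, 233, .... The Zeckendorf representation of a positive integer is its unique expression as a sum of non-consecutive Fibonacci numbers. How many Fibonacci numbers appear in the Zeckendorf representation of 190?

190 − 144 = 46
46 − 34 = 12
12 − 8 = 4
4 − 3 = 1
1 − 1 = 0
190 = 144 + 34 + 8 + 3 + 1, which has 5 terms.

5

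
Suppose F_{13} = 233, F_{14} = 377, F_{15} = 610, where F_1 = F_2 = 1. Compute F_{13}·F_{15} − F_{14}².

1

233·610 − 377² = 142130 − 142129 = 1. (Cassini's identity: F_{k−1}F_{k+1} − F_k² = (−1)^k.)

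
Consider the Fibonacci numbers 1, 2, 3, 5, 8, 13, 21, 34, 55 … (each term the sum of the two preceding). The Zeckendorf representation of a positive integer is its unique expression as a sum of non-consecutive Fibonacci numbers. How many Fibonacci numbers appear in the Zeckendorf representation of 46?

Greedy algorithm:
34 ≤ 46 < 55, so take 34; remainder 12
8 ≤ 12 < 13, so take 8; remainder 4
3 ≤ 4 < 5, so take 3; remainder 1
1 ≤ 1 < 2, so take 1; remainder 0
46 = 34 + 8 + 3 + 1, which has 4 terms.

4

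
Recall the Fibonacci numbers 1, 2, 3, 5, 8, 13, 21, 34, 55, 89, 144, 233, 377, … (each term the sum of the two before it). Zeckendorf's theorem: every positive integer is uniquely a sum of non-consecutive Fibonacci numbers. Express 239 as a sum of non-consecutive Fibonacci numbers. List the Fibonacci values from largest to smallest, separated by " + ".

239: greatest Fibonacci not exceeding it is 233, leaving 6
6: greatest Fibonacci not exceeding it is 5, leaving 1
1: greatest Fibonacci not exceeding it is 1, leaving 0
So 239 = 233 + 5 + 1, with no two terms consecutive in the sequence.

233 + 5 + 1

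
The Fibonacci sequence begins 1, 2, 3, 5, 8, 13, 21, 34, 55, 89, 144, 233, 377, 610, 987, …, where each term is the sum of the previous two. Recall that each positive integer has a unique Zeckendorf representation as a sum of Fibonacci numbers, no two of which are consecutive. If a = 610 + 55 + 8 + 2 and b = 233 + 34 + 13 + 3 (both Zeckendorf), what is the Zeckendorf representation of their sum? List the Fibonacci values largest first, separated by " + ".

610 + 233 + 89 + 21 + 5

The two numbers are 675 and 283, so their sum is 958.
Greedily peel off the largest Fibonacci term at each step:
958: greatest Fibonacci not exceeding it is 610, leaving 348
348: greatest Fibonacci not exceeding it is 233, leaving 115
115: greatest Fibonacci not exceeding it is 89, leaving 26
26: greatest Fibonacci not exceeding it is 21, leaving 5
5: greatest Fibonacci not exceeding it is 5, leaving 0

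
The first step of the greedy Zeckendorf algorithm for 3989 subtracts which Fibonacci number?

2584 ≤ 3989 < 4181, so the largest Fibonacci number not exceeding 3989 is 2584.

2584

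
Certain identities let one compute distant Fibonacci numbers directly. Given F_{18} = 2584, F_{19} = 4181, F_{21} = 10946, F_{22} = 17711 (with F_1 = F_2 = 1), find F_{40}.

By the addition formula F_{m+n} = F_m F_{n+1} + F_{m−1} F_n with m=19, n=21: F_{40} = 4181·17711 + 2584·10946 = 74049691 + 28284464 = 102334155.

102334155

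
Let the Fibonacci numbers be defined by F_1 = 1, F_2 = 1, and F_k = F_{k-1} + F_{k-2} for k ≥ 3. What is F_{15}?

Iterating the recurrence up to F_{7} = 13 and F_{6} = 8:
F_{8} = F_{7} + F_{6} = 13 + 8 = 21
F_{9} = F_{8} + F_{7} = 21 + 13 = 34
F_{10} = F_{9} + F_{8} = 34 + 21 = 55
F_{11} = F_{10} + F_{9} = 55 + 34 = 89
F_{12} = F_{11} + F_{10} = 89 + 55 = 144
F_{13} = F_{12} + F_{11} = 144 + 89 = 233
F_{14} = F_{13} + F_{12} = 233 + 144 = 377
F_{15} = F_{14} + F_{13} = 377 + 233 = 610

610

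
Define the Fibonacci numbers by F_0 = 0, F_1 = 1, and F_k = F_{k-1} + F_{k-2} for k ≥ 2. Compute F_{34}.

Iterating the recurrence up to F_{26} = 121393 and F_{25} = 75025:
F_{27} = F_{26} + F_{25} = 121393 + 75025 = 196418
F_{28} = F_{27} + F_{26} = 196418 + 121393 = 317811
F_{29} = F_{28} + F_{27} = 317811 + 196418 = 514229
F_{30} = F_{29} + F_{28} = 514229 + 317811 = 832040
F_{31} = F_{30} + F_{29} = 832040 + 514229 = 1346269
F_{32} = F_{31} + F_{30} = 1346269 + 832040 = 2178309
F_{33} = F_{32} + F_{31} = 2178309 + 1346269 = 3524578
F_{34} = F_{33} + F_{32} = 3524578 + 2178309 = 5702887

5702887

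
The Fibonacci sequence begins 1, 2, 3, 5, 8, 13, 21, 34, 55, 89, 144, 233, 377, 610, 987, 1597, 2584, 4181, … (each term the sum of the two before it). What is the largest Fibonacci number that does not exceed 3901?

2584

2584 ≤ 3901 < 4181, so the largest Fibonacci number not exceeding 3901 is 2584.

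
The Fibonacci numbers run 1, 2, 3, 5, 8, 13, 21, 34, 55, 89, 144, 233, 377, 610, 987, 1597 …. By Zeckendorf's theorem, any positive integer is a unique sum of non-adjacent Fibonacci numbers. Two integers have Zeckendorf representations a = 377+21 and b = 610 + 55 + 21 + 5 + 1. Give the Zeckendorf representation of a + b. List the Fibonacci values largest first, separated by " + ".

The two numbers are 398 and 692, so their sum is 1090.
Greedy algorithm:
1090 − 987 = 103
103 − 89 = 14
14 − 13 = 1
1 − 1 = 0

987 + 89 + 13 + 1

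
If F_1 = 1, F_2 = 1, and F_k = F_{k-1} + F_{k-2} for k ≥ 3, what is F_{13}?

233

Iterating the recurrence up to F_{5} = 5 and F_{4} = 3:
F_{6} = F_{5} + F_{4} = 5 + 3 = 8
F_{7} = F_{6} + F_{5} = 8 + 5 = 13
F_{8} = F_{7} + F_{6} = 13 + 8 = 21
F_{9} = F_{8} + F_{7} = 21 + 13 = 34
F_{10} = F_{9} + F_{8} = 34 + 21 = 55
F_{11} = F_{10} + F_{9} = 55 + 34 = 89
F_{12} = F_{11} + F_{10} = 89 + 55 = 144
F_{13} = F_{12} + F_{11} = 144 + 89 = 233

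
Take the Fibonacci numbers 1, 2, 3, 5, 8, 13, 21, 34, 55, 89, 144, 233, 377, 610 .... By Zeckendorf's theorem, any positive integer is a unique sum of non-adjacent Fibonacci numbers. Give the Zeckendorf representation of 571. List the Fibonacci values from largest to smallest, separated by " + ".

377 + 144 + 34 + 13 + 3

Greedily peel off the largest Fibonacci term at each step:
largest Fibonacci ≤ 571 is 377; 571 − 377 = 194
largest Fibonacci ≤ 194 is 144; 194 − 144 = 50
largest Fibonacci ≤ 50 is 34; 50 − 34 = 16
largest Fibonacci ≤ 16 is 13; 16 − 13 = 3
largest Fibonacci ≤ 3 is 3; 3 − 3 = 0
So 571 = 377 + 144 + 34 + 13 + 3, with no two terms consecutive in the sequence.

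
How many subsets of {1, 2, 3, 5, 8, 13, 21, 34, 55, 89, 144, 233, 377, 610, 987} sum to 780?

Starting from the Zeckendorf form and repeatedly splitting a term F_k into F_{k−1} + F_{k−2} (when neither is already used) reaches every representation.
780 = 610+144+21+5 = 610+144+21+3+2 = 610+144+13+8+5 = 610+89+55+21+5 = 377+233+144+21+5 = … (15 more), for 20 in all.

20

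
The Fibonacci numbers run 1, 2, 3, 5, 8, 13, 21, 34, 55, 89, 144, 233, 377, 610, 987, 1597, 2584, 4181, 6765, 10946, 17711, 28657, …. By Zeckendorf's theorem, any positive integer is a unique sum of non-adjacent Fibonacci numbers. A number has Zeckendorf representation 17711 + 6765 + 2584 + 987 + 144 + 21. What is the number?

17711 + 6765 + 2584 + 987 + 144 + 21 = 28212.

28212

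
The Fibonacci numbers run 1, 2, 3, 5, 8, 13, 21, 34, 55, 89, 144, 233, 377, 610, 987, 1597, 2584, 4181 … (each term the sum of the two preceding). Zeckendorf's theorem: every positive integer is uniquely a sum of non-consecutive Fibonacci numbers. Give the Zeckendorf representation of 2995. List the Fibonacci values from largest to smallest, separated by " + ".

2584 ≤ 2995 < 4181, so take 2584; remainder 411
377 ≤ 411 < 610, so take 377; remainder 34
34 ≤ 34 < 55, so take 34; remainder 0
So 2995 = 2584 + 377 + 34, with no two terms consecutive in the sequence.

2584 + 377 + 34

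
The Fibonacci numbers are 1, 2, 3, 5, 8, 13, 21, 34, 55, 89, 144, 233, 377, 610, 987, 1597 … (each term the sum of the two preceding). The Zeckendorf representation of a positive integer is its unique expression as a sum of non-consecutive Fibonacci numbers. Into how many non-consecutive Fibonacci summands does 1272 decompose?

Greedily peel off the largest Fibonacci term at each step:
subtract 987 from 1272: 285 remains
subtract 233 from 285: 52 remains
subtract 34 from 52: 18 remains
subtract 13 from 18: 5 remains
subtract 5 from 5: 0 remains
1272 = 987 + 233 + 34 + 13 + 5, which has 5 terms.

5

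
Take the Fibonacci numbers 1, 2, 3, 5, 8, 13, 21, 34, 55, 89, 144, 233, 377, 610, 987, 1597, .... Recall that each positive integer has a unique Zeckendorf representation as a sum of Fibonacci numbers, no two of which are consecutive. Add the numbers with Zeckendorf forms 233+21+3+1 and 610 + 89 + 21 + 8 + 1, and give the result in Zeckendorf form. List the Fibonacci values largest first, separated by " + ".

The two numbers are 258 and 729, so their sum is 987.
987: greatest Fibonacci not exceeding it is 987, leaving 0

987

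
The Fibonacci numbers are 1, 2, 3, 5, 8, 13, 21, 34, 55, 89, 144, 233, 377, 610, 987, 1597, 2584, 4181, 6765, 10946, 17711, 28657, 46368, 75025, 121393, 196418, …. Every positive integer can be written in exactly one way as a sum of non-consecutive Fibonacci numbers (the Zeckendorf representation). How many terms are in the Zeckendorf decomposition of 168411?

6

Greedy algorithm:
largest Fibonacci ≤ 168411 is 121393; 168411 − 121393 = 47018
largest Fibonacci ≤ 47018 is 46368; 47018 − 46368 = 650
largest Fibonacci ≤ 650 is 610; 650 − 610 = 40
largest Fibonacci ≤ 40 is 34; 40 − 34 = 6
largest Fibonacci ≤ 6 is 5; 6 − 5 = 1
largest Fibonacci ≤ 1 is 1; 1 − 1 = 0
168411 = 121393 + 46368 + 610 + 34 + 5 + 1, which has 6 terms.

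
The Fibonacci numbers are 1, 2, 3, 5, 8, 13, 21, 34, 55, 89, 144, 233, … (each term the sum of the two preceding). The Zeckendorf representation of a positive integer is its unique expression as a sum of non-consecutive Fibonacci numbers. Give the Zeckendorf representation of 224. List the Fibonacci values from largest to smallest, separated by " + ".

144 + 55 + 21 + 3 + 1

144 ≤ 224 < 233, so take 144; remainder 80
55 ≤ 80 < 89, so take 55; remainder 25
21 ≤ 25 < 34, so take 21; remainder 4
3 ≤ 4 < 5, so take 3; remainder 1
1 ≤ 1 < 2, so take 1; remainder 0
So 224 = 144 + 55 + 21 + 3 + 1, with no two terms consecutive in the sequence.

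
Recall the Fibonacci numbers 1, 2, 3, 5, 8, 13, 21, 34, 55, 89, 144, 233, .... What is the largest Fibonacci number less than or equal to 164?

144

144 ≤ 164 < 233, so the largest Fibonacci number not exceeding 164 is 144.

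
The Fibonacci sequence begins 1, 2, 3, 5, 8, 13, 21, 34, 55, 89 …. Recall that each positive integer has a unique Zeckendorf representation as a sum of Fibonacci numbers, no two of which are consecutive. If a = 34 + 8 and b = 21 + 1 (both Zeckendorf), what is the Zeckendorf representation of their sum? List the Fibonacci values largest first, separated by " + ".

55 + 8 + 1

The two numbers are 42 and 22, so their sum is 64.
Greedy algorithm:
55 ≤ 64 < 89, so take 55; remainder 9
8 ≤ 9 < 13, so take 8; remainder 1
1 ≤ 1 < 2, so take 1; remainder 0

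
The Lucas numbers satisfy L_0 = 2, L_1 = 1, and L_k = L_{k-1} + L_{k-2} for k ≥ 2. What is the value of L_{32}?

Iterating the recurrence up to L_{28} = 710647 and L_{27} = 439204:
L_{29} = L_{28} + L_{27} = 710647 + 439204 = 1149851
L_{30} = L_{29} + L_{28} = 1149851 + 710647 = 1860498
L_{31} = L_{30} + L_{29} = 1860498 + 1149851 = 3010349
L_{32} = L_{31} + L_{30} = 3010349 + 1860498 = 4870847

4870847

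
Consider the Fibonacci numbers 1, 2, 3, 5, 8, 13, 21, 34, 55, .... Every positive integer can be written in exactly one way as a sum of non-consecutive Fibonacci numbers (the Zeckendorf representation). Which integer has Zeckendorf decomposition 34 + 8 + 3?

34 + 8 + 3 = 45.

45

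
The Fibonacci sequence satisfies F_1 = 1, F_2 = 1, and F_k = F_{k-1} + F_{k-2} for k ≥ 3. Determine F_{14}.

377

Iterating the recurrence up to F_{10} = 55 and F_{9} = 34:
F_{11} = F_{10} + F_{9} = 55 + 34 = 89
F_{12} = F_{11} + F_{10} = 89 + 55 = 144
F_{13} = F_{12} + F_{11} = 144 + 89 = 233
F_{14} = F_{13} + F_{12} = 233 + 144 = 377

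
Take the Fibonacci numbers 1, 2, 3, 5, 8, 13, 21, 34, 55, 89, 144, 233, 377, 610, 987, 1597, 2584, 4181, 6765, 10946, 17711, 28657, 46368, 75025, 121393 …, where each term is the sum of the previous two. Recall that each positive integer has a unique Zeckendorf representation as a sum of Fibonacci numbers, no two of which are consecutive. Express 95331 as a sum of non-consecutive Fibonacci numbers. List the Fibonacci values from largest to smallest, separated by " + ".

95331: greatest Fibonacci not exceeding it is 75025, leaving 20306
20306: greatest Fibonacci not exceeding it is 17711, leaving 2595
2595: greatest Fibonacci not exceeding it is 2584, leaving 11
11: greatest Fibonacci not exceeding it is 8, leaving 3
3: greatest Fibonacci not exceeding it is 3, leaving 0
So 95331 = 75025 + 17711 + 2584 + 8 + 3, with no two terms consecutive in the sequence.

75025 + 17711 + 2584 + 8 + 3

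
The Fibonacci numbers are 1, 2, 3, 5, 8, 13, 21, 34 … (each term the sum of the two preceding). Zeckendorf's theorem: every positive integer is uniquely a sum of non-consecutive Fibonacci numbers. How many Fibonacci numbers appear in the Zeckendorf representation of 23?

2

largest Fibonacci ≤ 23 is 21; 23 − 21 = 2
largest Fibonacci ≤ 2 is 2; 2 − 2 = 0
23 = 21 + 2, which has 2 terms.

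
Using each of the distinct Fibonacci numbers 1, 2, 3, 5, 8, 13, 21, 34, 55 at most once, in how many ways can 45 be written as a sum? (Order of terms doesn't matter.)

6

45 = 34+8+3 = 34+8+2+1 = 21+13+8+3 = 34+5+3+2+1 = 21+13+8+2+1 = … (1 more), for 6 in all.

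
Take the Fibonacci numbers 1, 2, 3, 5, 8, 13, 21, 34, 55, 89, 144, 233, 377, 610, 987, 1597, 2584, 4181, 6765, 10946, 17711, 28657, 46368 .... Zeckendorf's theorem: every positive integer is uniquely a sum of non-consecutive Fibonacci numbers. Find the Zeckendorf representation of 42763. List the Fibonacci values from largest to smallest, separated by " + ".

Greedy algorithm:
largest Fibonacci ≤ 42763 is 28657; 42763 − 28657 = 14106
largest Fibonacci ≤ 14106 is 10946; 14106 − 10946 = 3160
largest Fibonacci ≤ 3160 is 2584; 3160 − 2584 = 576
largest Fibonacci ≤ 576 is 377; 576 − 377 = 199
largest Fibonacci ≤ 199 is 144; 199 − 144 = 55
largest Fibonacci ≤ 55 is 55; 55 − 55 = 0
So 42763 = 28657 + 10946 + 2584 + 377 + 144 + 55, with no two terms consecutive in the sequence.

28657 + 10946 + 2584 + 377 + 144 + 55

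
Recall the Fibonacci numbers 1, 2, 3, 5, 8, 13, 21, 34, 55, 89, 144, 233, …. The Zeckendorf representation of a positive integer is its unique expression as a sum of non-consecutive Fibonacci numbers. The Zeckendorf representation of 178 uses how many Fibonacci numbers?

2

Greedy algorithm:
largest Fibonacci ≤ 178 is 144; 178 − 144 = 34
largest Fibonacci ≤ 34 is 34; 34 − 34 = 0
178 = 144 + 34, which has 2 terms.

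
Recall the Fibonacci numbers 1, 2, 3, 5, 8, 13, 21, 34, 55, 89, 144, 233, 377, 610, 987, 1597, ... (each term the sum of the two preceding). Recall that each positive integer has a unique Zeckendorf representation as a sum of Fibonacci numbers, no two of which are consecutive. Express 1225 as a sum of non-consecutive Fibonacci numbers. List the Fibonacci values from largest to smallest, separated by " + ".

take 987 (≤ 1225); 1225 − 987 = 238
take 233 (≤ 238); 238 − 233 = 5
take 5 (≤ 5); 5 − 5 = 0
So 1225 = 987 + 233 + 5, with no two terms consecutive in the sequence.

987 + 233 + 5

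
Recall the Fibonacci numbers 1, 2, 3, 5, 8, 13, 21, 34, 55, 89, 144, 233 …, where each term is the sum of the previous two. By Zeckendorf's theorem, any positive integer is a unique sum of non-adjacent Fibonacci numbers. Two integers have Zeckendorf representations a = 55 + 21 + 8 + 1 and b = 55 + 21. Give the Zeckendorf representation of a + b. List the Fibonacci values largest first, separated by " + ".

The two numbers are 85 and 76, so their sum is 161.
Greedy algorithm:
161: greatest Fibonacci not exceeding it is 144, leaving 17
17: greatest Fibonacci not exceeding it is 13, leaving 4
4: greatest Fibonacci not exceeding it is 3, leaving 1
1: greatest Fibonacci not exceeding it is 1, leaving 0

144 + 13 + 3 + 1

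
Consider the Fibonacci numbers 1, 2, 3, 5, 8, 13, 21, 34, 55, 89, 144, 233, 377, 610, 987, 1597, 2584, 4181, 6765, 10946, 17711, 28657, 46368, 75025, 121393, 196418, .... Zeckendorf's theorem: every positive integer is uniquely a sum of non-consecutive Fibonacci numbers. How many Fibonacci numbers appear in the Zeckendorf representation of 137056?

largest Fibonacci ≤ 137056 is 121393; 137056 − 121393 = 15663
largest Fibonacci ≤ 15663 is 10946; 15663 − 10946 = 4717
largest Fibonacci ≤ 4717 is 4181; 4717 − 4181 = 536
largest Fibonacci ≤ 536 is 377; 536 − 377 = 159
largest Fibonacci ≤ 159 is 144; 159 − 144 = 15
largest Fibonacci ≤ 15 is 13; 15 − 13 = 2
largest Fibonacci ≤ 2 is 2; 2 − 2 = 0
137056 = 121393 + 10946 + 4181 + 377 + 144 + 13 + 2, which has 7 terms.

7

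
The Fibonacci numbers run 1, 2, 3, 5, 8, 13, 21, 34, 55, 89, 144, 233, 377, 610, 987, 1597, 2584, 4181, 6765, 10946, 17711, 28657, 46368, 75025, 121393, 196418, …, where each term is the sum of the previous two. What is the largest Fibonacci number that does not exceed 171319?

121393 ≤ 171319 < 196418, so the largest Fibonacci number not exceeding 171319 is 121393.

121393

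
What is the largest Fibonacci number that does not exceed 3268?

2584

2584 ≤ 3268 < 4181, so the largest Fibonacci number not exceeding 3268 is 2584.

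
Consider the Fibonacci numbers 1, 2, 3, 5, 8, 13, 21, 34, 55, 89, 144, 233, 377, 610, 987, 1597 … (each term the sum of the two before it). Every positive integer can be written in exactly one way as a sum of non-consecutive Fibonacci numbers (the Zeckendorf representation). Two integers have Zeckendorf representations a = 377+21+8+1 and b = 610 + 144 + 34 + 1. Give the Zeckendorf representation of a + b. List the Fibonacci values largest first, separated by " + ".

987 + 144 + 55 + 8 + 2

The two numbers are 407 and 789, so their sum is 1196.
Greedy algorithm:
largest Fibonacci ≤ 1196 is 987; 1196 − 987 = 209
largest Fibonacci ≤ 209 is 144; 209 − 144 = 65
largest Fibonacci ≤ 65 is 55; 65 − 55 = 10
largest Fibonacci ≤ 10 is 8; 10 − 8 = 2
largest Fibonacci ≤ 2 is 2; 2 − 2 = 0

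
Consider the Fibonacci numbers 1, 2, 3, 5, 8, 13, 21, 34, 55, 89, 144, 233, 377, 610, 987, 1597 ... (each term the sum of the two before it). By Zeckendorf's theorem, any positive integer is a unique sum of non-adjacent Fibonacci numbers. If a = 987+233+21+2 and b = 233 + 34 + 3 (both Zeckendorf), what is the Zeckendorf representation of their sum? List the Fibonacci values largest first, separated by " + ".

The two numbers are 1243 and 270, so their sum is 1513.
1513: greatest Fibonacci not exceeding it is 987, leaving 526
526: greatest Fibonacci not exceeding it is 377, leaving 149
149: greatest Fibonacci not exceeding it is 144, leaving 5
5: greatest Fibonacci not exceeding it is 5, leaving 0

987 + 377 + 144 + 5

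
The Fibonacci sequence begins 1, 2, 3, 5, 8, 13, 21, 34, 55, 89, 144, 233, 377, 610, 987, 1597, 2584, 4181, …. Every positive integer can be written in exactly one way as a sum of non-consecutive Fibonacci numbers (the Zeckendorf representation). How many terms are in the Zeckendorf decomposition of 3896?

5

Repeatedly subtract the largest Fibonacci number that fits:
take 2584 (≤ 3896); 3896 − 2584 = 1312
take 987 (≤ 1312); 1312 − 987 = 325
take 233 (≤ 325); 325 − 233 = 92
take 89 (≤ 92); 92 − 89 = 3
take 3 (≤ 3); 3 − 3 = 0
3896 = 2584 + 987 + 233 + 89 + 3, which has 5 terms.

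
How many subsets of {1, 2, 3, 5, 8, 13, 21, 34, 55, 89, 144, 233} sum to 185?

Starting from the Zeckendorf form and repeatedly splitting a term F_k into F_{k−1} + F_{k−2} (when neither is already used) reaches every representation.
185 = 144+34+5+2 = 144+21+13+5+2 = 89+55+34+5+2 = 89+55+21+13+5+2 — 4 representations.

4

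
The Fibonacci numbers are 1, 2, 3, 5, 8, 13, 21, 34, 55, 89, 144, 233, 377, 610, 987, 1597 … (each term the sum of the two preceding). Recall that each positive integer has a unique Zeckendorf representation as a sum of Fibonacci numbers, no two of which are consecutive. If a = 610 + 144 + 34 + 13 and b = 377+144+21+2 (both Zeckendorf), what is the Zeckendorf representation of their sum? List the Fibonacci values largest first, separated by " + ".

The two numbers are 801 and 544, so their sum is 1345.
987 ≤ 1345 < 1597, so take 987; remainder 358
233 ≤ 358 < 377, so take 233; remainder 125
89 ≤ 125 < 144, so take 89; remainder 36
34 ≤ 36 < 55, so take 34; remainder 2
2 ≤ 2 < 3, so take 2; remainder 0

987 + 233 + 89 + 34 + 2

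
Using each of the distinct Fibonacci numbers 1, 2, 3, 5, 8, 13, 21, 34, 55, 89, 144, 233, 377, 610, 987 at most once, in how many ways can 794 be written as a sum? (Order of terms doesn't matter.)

20

Starting from the Zeckendorf form and repeatedly splitting a term F_k into F_{k−1} + F_{k−2} (when neither is already used) reaches every representation.
794 = 610+144+34+5+1 = 610+144+34+3+2+1 = 610+144+21+13+5+1 = … (17 more), for 20 in all.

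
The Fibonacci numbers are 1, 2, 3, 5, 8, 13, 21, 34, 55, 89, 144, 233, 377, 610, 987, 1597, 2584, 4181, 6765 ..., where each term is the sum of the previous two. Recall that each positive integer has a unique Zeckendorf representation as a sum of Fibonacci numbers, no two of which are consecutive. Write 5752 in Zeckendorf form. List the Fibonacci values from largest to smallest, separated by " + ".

4181 + 987 + 377 + 144 + 55 + 8

Greedily peel off the largest Fibonacci term at each step:
take 4181 (≤ 5752); 5752 − 4181 = 1571
take 987 (≤ 1571); 1571 − 987 = 584
take 377 (≤ 584); 584 − 377 = 207
take 144 (≤ 207); 207 − 144 = 63
take 55 (≤ 63); 63 − 55 = 8
take 8 (≤ 8); 8 − 8 = 0
So 5752 = 4181 + 987 + 377 + 144 + 55 + 8, with no two terms consecutive in the sequence.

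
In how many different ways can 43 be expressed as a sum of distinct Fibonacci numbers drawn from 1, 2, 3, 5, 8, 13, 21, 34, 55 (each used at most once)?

4

43 = 34+8+1 = 34+5+3+1 = 21+13+8+1 = 21+13+5+3+1 — 4 representations.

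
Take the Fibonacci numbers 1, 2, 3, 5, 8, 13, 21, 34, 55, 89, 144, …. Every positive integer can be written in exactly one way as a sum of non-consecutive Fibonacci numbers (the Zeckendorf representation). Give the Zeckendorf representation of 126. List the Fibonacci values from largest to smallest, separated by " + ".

Greedily peel off the largest Fibonacci term at each step:
126 − 89 = 37
37 − 34 = 3
3 − 3 = 0
So 126 = 89 + 34 + 3, with no two terms consecutive in the sequence.

89 + 34 + 3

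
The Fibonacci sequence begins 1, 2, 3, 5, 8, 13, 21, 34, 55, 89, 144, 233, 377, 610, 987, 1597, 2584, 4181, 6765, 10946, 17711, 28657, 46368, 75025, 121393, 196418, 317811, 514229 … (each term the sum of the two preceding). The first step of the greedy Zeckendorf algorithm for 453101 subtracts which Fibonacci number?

317811

317811 ≤ 453101 < 514229, so the largest Fibonacci number not exceeding 453101 is 317811.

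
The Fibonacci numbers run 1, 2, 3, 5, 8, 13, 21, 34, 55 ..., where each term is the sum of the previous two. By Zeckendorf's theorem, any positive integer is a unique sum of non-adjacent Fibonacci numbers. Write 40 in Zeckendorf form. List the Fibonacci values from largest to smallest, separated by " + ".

40: greatest Fibonacci not exceeding it is 34, leaving 6
6: greatest Fibonacci not exceeding it is 5, leaving 1
1: greatest Fibonacci not exceeding it is 1, leaving 0
So 40 = 34 + 5 + 1, with no two terms consecutive in the sequence.

34 + 5 + 1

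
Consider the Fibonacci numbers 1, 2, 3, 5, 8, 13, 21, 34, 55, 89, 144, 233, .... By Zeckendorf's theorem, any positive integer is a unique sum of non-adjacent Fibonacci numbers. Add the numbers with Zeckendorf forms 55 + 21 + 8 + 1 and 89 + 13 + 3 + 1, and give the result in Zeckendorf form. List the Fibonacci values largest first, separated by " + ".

The two numbers are 85 and 106, so their sum is 191.
144 ≤ 191 < 233, so take 144; remainder 47
34 ≤ 47 < 55, so take 34; remainder 13
13 ≤ 13 < 21, so take 13; remainder 0

144 + 34 + 13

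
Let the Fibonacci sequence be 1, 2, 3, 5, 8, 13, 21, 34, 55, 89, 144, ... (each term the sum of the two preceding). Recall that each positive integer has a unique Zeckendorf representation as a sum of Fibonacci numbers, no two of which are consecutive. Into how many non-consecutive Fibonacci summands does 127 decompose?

Repeatedly subtract the largest Fibonacci number that fits:
127: greatest Fibonacci not exceeding it is 89, leaving 38
38: greatest Fibonacci not exceeding it is 34, leaving 4
4: greatest Fibonacci not exceeding it is 3, leaving 1
1: greatest Fibonacci not exceeding it is 1, leaving 0
127 = 89 + 34 + 3 + 1, which has 4 terms.

4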